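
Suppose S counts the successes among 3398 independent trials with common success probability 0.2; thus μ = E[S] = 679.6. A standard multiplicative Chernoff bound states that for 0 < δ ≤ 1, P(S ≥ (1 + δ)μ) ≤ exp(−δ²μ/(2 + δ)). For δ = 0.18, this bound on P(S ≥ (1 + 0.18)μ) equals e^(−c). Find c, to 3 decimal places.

c = δ²μ/(2 + δ) = 0.18²·679.6/(2 + 0.18) = 10.1005.

10.100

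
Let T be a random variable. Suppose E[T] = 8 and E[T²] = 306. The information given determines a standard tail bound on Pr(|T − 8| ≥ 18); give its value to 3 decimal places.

0.747

The first two moments determine the variance, so Chebyshev's inequality is the sharpest standard bound available.
Var(T) = E[T²] − (E[T])² = 306 − 64 = 242.
Chebyshev's inequality: Pr(|T − μ| ≥ t) ≤ Var(T)/t² = 242/324 = 0.7469.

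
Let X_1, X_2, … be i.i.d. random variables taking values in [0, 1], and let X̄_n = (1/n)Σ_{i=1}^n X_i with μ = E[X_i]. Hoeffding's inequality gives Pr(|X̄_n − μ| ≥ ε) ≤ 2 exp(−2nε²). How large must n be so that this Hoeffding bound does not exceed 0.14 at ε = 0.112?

106

Require 2·exp(−2nε²) ≤ 0.14, i.e. 2nε² ≥ ln(2/0.14) = 2.659260.
So n ≥ 2.659260 / (2·0.112²) = 105.997.
The smallest integer n is 106.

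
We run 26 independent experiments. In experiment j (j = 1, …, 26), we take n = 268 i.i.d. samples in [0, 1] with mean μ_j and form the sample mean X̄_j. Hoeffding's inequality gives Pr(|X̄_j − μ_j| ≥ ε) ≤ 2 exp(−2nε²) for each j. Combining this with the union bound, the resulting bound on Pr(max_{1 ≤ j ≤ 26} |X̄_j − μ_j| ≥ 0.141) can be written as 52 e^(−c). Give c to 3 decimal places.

10.656

Union bound over the 26 events: Pr(max_{1 ≤ j ≤ 26} |X̄_j − μ_j| ≥ 0.141) ≤ 26·2·exp(−2nε²) = 52 exp(−2·268·0.141²).
So c = 2·268·0.141² = 10.6562.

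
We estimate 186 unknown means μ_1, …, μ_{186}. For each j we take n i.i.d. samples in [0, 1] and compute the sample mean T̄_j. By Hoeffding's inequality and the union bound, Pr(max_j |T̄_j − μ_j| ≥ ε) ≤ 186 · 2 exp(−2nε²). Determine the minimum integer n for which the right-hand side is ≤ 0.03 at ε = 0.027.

6465

Need 2·186·exp(−2nε²) ≤ 0.03, i.e. exp(−2nε²) ≤ 0.03/372.
So 2nε² ≥ ln(372/0.03) = 9.425452.
Hence n ≥ 9.425452/(2·0.027²) = 6464.645.
The smallest integer n is 6465.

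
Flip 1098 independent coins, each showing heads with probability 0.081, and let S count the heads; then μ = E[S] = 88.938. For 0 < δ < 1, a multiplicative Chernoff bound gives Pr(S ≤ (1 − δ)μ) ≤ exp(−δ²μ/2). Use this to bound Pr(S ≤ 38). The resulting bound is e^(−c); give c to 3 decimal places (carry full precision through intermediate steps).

Write 38 = (1 − δ)μ, so δ = 1 − 38/88.938 = 0.5727361…
Then the exponent is δ²μ/2 = (μ − 38)²/(2μ) = 14.587015.

14.587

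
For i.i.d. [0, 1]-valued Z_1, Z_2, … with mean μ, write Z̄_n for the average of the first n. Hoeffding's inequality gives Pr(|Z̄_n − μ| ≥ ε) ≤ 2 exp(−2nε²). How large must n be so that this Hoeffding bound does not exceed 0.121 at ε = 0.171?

Require 2·exp(−2nε²) ≤ 0.121, i.e. 2nε² ≥ ln(2/0.121) = 2.805112.
So n ≥ 2.805112 / (2·0.171²) = 47.965.
The smallest integer n is 48.

48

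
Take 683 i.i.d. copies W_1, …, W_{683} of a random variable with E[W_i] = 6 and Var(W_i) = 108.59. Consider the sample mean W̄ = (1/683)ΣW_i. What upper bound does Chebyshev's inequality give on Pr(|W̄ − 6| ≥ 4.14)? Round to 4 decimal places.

Var(W̄) = Var(W_i)/n = 108.59/683 = 0.15899.
Chebyshev: Pr(|W̄ − 6| ≥ 4.14) ≤ Var(W̄)/(4.14)² = 108.59/(683·4.14²) = 0.0093.

0.0093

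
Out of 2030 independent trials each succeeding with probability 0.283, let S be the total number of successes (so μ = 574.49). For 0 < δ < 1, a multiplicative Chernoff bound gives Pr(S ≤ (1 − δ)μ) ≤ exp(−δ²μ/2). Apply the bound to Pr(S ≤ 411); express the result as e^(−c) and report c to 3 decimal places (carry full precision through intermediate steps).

23.263

Write 411 = (1 − δ)μ, so δ = 1 − 411/574.49 = 0.2845828…
Then the exponent is δ²μ/2 = (μ − 411)²/(2μ) = 23.263225.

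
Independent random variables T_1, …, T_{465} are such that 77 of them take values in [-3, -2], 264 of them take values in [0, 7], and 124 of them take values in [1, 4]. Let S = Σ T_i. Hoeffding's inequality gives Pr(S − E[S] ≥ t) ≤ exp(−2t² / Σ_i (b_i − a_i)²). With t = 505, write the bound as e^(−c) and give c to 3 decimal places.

Σ(b_i − a_i)² = 77·1² + 264·7² + 124·3² = 14129.
c = 2t² / 14129 = 2·505² / 14129 = 36.0995.

36.100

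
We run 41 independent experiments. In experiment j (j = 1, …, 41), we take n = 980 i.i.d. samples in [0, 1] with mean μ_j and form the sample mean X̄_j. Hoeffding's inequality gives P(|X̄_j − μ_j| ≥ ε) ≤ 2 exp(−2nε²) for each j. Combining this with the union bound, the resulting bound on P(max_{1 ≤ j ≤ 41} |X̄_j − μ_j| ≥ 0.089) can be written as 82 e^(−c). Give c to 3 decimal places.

15.525

Union bound over the 41 events: P(max_{1 ≤ j ≤ 41} |X̄_j − μ_j| ≥ 0.089) ≤ 41·2·exp(−2nε²) = 82 exp(−2·980·0.089²).
So c = 2·980·0.089² = 15.5252.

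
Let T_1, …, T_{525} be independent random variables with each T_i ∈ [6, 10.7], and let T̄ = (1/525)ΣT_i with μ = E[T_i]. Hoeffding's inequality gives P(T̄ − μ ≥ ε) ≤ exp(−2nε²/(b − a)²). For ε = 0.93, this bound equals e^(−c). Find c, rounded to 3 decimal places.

c = 2nε²/(b − a)² = 2·525·0.93² / 4.7² = 41.1111.

41.111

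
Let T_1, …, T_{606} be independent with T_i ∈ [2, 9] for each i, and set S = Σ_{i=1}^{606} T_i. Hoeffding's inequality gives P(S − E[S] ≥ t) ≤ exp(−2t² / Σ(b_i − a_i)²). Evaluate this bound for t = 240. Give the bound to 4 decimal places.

Σ(b_i − a_i)² = 606·(7)² = 29694.
Exponent = 2·240²/29694 = 3.8796.
Bound = exp(−3.8796) = 0.02066.

0.0207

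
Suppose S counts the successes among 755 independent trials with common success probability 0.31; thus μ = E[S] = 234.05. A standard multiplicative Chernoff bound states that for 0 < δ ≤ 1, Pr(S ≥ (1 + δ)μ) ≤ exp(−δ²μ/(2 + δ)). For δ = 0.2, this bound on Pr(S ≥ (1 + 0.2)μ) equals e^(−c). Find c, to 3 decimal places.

c = δ²μ/(2 + δ) = 0.2²·234.05/(2 + 0.2) = 4.2555.

4.255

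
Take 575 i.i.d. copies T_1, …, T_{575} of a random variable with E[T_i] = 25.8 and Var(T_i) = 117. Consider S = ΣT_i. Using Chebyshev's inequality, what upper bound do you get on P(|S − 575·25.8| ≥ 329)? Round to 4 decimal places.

Var(S) = n·Var(T_i) = 575·117 = 67275.
Chebyshev: P(|S − 575·25.8| ≥ 329) ≤ Var(S)/329² = 67275/108241 = 0.6215.

0.6215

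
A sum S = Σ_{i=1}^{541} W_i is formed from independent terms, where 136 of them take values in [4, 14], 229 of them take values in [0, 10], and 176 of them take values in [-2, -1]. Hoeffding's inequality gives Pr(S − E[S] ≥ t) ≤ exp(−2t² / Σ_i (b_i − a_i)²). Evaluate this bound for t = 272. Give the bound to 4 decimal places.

0.0177

Σ(b_i − a_i)² = 136·10² + 229·10² + 176·1² = 36676.
Exponent = 2·272² / 36676 = 4.03446.
Bound = exp(−4.03446) = 0.01770.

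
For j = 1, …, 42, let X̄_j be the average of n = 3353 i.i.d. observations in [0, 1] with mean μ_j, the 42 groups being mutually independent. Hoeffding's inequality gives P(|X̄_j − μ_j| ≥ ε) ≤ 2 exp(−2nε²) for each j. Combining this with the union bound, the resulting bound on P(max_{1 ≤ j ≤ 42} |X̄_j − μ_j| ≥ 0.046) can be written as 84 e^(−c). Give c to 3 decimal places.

14.190

Union bound over the 42 events: P(max_{1 ≤ j ≤ 42} |X̄_j − μ_j| ≥ 0.046) ≤ 42·2·exp(−2nε²) = 84 exp(−2·3353·0.046²).
So c = 2·3353·0.046² = 14.1899.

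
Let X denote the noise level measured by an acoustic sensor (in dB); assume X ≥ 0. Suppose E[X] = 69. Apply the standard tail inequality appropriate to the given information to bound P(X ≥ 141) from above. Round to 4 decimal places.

0.4894

Only the mean of a non-negative variable is known, so Markov's inequality is the applicable tail bound.
Markov's inequality: for a non-negative random variable, P(X ≥ a) ≤ E[X]/a.
Here E[X] = 69 and a = 141, so the bound is 69/141 = 0.4894.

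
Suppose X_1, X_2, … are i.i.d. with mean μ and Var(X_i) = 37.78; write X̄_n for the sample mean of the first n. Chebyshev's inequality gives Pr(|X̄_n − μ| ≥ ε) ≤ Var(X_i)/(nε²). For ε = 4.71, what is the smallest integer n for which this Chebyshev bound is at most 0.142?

Require 37.78/(n·4.71²) ≤ 0.142, i.e. n ≥ 37.78/(0.142·4.71²) = 11.993.
The smallest integer n is 12.

12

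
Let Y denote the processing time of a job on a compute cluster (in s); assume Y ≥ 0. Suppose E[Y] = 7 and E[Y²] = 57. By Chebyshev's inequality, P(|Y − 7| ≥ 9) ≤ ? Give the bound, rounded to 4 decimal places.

Var(Y) = E[Y²] − (E[Y])² = 57 − 49 = 8.
Chebyshev's inequality: P(|Y − μ| ≥ t) ≤ Var(Y)/t² = 8/81 = 0.0988.

0.0988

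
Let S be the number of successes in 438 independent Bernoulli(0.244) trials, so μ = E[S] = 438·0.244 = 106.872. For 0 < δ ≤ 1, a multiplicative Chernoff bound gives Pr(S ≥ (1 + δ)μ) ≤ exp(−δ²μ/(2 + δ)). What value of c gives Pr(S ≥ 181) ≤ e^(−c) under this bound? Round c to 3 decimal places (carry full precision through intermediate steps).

Write 181 = (1 + δ)μ, so δ = 181/106.872 − 1 = 0.6936148…
Then the exponent is δ²μ/(2 + δ) = (181 − μ)² / (μ·(2 + δ)) = 19.088207.

19.088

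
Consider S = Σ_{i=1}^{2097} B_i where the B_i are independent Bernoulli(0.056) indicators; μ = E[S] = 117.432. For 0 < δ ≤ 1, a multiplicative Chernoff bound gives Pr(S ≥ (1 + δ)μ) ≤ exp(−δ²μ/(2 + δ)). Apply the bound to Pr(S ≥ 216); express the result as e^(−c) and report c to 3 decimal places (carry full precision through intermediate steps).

Write 216 = (1 + δ)μ, so δ = 216/117.432 − 1 = 0.8393624…
Then the exponent is δ²μ/(2 + δ) = (216 − μ)² / (μ·(2 + δ)) = 29.138327.

29.138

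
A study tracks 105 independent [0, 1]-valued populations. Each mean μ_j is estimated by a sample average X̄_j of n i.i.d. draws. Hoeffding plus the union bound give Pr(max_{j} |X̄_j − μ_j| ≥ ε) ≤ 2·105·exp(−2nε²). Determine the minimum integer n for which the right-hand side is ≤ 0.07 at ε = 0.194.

Need 2·105·exp(−2nε²) ≤ 0.07, i.e. exp(−2nε²) ≤ 0.07/210.
So 2nε² ≥ ln(210/0.07) = 8.006368.
Hence n ≥ 8.006368/(2·0.194²) = 106.366.
The smallest integer n is 107.

107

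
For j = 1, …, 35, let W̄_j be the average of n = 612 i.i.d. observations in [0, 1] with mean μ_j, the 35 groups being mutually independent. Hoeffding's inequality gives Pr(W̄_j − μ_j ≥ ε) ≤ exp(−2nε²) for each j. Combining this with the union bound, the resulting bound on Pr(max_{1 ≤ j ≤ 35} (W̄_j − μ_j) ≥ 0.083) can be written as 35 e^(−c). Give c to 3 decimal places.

8.432

Union bound over the 35 events: Pr(max_{1 ≤ j ≤ 35} (W̄_j − μ_j) ≥ 0.083) ≤ 35·exp(−2nε²) = 35 exp(−2·612·0.083²).
So c = 2·612·0.083² = 8.4321.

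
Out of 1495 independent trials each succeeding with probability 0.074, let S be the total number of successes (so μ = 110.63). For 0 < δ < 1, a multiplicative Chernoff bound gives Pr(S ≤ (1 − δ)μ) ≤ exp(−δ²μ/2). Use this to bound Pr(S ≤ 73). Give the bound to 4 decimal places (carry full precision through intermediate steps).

Write 73 = (1 − δ)μ, so δ = 1 − 73/110.63 = 0.3401428…
Then the exponent is δ²μ/2 = (μ − 73)²/(2μ) = 6.399787.
Bound = exp(−6.399787) = 0.00166.

0.0017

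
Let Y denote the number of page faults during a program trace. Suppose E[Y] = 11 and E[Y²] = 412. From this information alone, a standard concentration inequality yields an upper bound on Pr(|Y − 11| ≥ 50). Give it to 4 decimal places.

0.1164

The first two moments determine the variance, so Chebyshev's inequality is the sharpest standard bound available.
Var(Y) = E[Y²] − (E[Y])² = 412 − 121 = 291.
Chebyshev's inequality: Pr(|Y − μ| ≥ t) ≤ Var(Y)/t² = 291/2500 = 0.1164.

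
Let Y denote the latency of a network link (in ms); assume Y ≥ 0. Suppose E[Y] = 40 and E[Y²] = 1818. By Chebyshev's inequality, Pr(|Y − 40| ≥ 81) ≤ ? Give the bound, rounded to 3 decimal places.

Var(Y) = E[Y²] − (E[Y])² = 1818 − 1600 = 218.
Chebyshev's inequality: Pr(|Y − μ| ≥ t) ≤ Var(Y)/t² = 218/6561 = 0.0332.

0.033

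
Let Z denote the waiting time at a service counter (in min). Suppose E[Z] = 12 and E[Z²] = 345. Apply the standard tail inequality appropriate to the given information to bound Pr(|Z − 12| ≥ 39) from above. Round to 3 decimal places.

The first two moments determine the variance, so Chebyshev's inequality is the sharpest standard bound available.
Var(Z) = E[Z²] − (E[Z])² = 345 − 144 = 201.
Chebyshev's inequality: Pr(|Z − μ| ≥ t) ≤ Var(Z)/t² = 201/1521 = 0.1321.

0.132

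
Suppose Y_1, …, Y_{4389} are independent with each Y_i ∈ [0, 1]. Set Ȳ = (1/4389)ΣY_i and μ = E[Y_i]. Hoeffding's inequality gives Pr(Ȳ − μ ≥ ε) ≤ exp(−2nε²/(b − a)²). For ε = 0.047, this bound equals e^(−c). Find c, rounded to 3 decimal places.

c = 2nε²/(b − a)² = 2·4389·0.047² / 1² = 19.3906.

19.391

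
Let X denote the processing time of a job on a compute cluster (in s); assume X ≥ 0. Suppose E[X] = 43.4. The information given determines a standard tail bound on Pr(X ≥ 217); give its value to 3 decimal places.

0.200

Only the mean of a non-negative variable is known, so Markov's inequality is the applicable tail bound.
Markov's inequality: for a non-negative random variable, Pr(X ≥ a) ≤ E[X]/a.
Here E[X] = 43.4 and a = 217, so the bound is 43.4/217 = 0.2000.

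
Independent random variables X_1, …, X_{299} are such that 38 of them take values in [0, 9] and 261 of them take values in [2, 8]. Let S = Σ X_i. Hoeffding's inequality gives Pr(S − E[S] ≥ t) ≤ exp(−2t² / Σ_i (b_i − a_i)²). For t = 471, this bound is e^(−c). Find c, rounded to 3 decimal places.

Σ(b_i − a_i)² = 38·9² + 261·6² = 12474.
c = 2t² / 12474 = 2·471² / 12474 = 35.5685.

35.569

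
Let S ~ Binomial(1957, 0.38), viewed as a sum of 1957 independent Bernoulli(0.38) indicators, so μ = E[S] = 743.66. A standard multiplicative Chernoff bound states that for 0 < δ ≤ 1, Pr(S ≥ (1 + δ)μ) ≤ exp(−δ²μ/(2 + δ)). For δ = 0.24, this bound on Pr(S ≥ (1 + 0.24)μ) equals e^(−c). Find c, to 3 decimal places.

19.123

c = δ²μ/(2 + δ) = 0.24²·743.66/(2 + 0.24) = 19.1227.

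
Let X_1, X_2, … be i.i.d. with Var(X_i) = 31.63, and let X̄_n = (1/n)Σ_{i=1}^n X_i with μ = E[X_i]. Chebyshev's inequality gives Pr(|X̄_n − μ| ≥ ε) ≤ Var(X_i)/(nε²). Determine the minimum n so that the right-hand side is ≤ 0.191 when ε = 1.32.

Require 31.63/(n·1.32²) ≤ 0.191, i.e. n ≥ 31.63/(0.191·1.32²) = 95.043.
The smallest integer n is 96.

96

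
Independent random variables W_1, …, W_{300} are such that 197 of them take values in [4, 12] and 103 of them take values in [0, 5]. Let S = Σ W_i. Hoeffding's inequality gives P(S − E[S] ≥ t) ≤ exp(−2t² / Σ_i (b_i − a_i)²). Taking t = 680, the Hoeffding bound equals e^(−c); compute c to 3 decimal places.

Σ(b_i − a_i)² = 197·8² + 103·5² = 15183.
c = 2t² / 15183 = 2·680² / 15183 = 60.9102.

60.910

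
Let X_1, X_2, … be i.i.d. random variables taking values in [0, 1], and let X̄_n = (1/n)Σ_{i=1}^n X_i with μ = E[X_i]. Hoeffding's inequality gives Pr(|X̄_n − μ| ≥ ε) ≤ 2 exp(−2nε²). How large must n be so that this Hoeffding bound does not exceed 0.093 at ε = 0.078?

Require 2·exp(−2nε²) ≤ 0.093, i.e. 2nε² ≥ ln(2/0.093) = 3.068303.
So n ≥ 3.068303 / (2·0.078²) = 252.162.
The smallest integer n is 253.

253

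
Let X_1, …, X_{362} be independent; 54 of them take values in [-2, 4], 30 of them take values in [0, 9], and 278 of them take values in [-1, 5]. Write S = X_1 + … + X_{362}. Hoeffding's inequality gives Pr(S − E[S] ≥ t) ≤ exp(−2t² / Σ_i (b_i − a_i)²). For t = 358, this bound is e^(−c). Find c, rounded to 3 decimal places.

17.823

Σ(b_i − a_i)² = 54·6² + 30·9² + 278·6² = 14382.
c = 2t² / 14382 = 2·358² / 14382 = 17.8228.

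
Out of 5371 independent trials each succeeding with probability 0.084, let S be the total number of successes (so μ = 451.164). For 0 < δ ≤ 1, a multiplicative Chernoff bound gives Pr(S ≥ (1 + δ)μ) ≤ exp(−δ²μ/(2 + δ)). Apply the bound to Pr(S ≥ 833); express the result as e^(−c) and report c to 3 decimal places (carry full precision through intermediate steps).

113.536

Write 833 = (1 + δ)μ, so δ = 833/451.164 − 1 = 0.8463353…
Then the exponent is δ²μ/(2 + δ) = (833 − μ)² / (μ·(2 + δ)) = 113.535912.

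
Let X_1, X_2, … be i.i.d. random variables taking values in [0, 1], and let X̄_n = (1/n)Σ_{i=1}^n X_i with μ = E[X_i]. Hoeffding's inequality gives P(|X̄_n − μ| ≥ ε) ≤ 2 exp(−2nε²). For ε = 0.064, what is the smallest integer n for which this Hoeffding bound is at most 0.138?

Require 2·exp(−2nε²) ≤ 0.138, i.e. 2nε² ≥ ln(2/0.138) = 2.673649.
So n ≥ 2.673649 / (2·0.064²) = 326.373.
The smallest integer n is 327.

327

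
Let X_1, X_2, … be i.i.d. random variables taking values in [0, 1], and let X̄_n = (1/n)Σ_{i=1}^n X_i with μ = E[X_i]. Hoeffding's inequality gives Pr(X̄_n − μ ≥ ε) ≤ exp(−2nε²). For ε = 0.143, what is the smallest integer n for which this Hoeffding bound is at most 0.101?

57

Require exp(−2nε²) ≤ 0.101, i.e. 2nε² ≥ ln(1/0.101) = 2.292635.
So n ≥ 2.292635 / (2·0.143²) = 56.057.
The smallest integer n is 57.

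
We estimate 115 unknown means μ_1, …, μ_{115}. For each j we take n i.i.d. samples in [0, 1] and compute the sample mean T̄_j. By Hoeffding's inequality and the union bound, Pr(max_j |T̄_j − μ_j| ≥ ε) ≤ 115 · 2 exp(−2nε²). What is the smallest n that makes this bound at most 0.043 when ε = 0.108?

Need 2·115·exp(−2nε²) ≤ 0.043, i.e. exp(−2nε²) ≤ 0.043/230.
So 2nε² ≥ ln(230/0.043) = 8.584634.
Hence n ≥ 8.584634/(2·0.108²) = 367.997.
The smallest integer n is 368.

368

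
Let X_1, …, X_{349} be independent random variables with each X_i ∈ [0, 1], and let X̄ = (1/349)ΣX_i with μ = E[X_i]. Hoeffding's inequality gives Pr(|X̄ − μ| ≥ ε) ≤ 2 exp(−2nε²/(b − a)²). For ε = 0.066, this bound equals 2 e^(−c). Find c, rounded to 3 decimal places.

3.040

c = 2nε²/(b − a)² = 2·349·0.066² / 1² = 3.0405.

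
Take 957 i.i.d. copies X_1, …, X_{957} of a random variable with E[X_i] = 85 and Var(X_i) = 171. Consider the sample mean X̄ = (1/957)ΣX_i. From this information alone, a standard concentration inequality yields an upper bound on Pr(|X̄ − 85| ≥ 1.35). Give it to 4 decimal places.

With mean and variance of each term known, Chebyshev's inequality bounds the deviation of the sum (or sample mean).
Var(X̄) = Var(X_i)/n = 171/957 = 0.17868.
Chebyshev: Pr(|X̄ − 85| ≥ 1.35) ≤ Var(X̄)/(1.35)² = 171/(957·1.35²) = 0.0980.

0.0980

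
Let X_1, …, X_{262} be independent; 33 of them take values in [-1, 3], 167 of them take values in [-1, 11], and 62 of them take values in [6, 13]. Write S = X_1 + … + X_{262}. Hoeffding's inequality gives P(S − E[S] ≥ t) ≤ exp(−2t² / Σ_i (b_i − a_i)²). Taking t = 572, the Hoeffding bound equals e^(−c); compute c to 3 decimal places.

Σ(b_i − a_i)² = 33·4² + 167·12² + 62·7² = 27614.
c = 2t² / 27614 = 2·572² / 27614 = 23.6970.

23.697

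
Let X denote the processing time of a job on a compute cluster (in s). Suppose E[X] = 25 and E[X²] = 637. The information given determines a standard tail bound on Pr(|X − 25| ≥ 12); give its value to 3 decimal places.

The first two moments determine the variance, so Chebyshev's inequality is the sharpest standard bound available.
Var(X) = E[X²] − (E[X])² = 637 − 625 = 12.
Chebyshev's inequality: Pr(|X − μ| ≥ t) ≤ Var(X)/t² = 12/144 = 0.0833.

0.083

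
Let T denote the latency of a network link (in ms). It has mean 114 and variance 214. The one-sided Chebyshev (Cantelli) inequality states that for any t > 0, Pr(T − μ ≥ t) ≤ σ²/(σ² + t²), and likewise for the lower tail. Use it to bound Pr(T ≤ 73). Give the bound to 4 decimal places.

Here σ² = 214 and t = 41, so σ² + t² = 1895.
Cantelli's bound: 214/1895 = 0.1129.

0.1129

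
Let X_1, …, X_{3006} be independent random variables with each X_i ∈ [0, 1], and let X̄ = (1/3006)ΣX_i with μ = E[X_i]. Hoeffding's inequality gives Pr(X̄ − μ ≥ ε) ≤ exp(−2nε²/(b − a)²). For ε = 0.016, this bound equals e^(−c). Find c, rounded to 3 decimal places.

c = 2nε²/(b − a)² = 2·3006·0.016² / 1² = 1.5391.

1.539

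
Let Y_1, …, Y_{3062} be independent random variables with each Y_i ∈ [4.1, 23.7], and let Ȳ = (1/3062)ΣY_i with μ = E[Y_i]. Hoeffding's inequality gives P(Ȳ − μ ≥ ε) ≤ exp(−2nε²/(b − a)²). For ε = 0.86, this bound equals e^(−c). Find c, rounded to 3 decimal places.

11.790

c = 2nε²/(b − a)² = 2·3062·0.86² / 19.6² = 11.7902.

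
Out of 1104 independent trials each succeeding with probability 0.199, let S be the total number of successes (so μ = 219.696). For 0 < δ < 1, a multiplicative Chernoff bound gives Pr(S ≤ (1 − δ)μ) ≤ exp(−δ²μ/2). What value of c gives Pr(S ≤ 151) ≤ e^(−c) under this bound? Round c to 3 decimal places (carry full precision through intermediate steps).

Write 151 = (1 − δ)μ, so δ = 1 − 151/219.696 = 0.3126866…
Then the exponent is δ²μ/2 = (μ − 151)²/(2μ) = 10.740160.

10.740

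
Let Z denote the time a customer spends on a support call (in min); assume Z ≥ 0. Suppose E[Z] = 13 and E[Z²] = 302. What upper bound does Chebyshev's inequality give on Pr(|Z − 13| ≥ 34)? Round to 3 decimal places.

Var(Z) = E[Z²] − (E[Z])² = 302 − 169 = 133.
Chebyshev's inequality: Pr(|Z − μ| ≥ t) ≤ Var(Z)/t² = 133/1156 = 0.1151.

0.115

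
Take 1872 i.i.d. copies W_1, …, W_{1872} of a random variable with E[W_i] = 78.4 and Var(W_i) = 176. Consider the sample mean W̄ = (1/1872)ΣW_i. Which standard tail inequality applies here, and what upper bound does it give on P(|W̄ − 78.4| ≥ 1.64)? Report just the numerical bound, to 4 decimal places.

With mean and variance of each term known, Chebyshev's inequality bounds the deviation of the sum (or sample mean).
Var(W̄) = Var(W_i)/n = 176/1872 = 0.094017.
Chebyshev: P(|W̄ − 78.4| ≥ 1.64) ≤ Var(W̄)/(1.64)² = 176/(1872·1.64²) = 0.0350.

0.0350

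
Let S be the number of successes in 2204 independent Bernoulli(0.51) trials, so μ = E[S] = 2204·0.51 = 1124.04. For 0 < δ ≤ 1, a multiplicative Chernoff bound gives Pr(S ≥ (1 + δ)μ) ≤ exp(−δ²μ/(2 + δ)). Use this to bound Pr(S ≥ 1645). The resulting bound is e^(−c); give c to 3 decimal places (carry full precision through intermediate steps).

98.012

Write 1645 = (1 + δ)μ, so δ = 1645/1124.04 − 1 = 0.4634711…
Then the exponent is δ²μ/(2 + δ) = (1645 − μ)² / (μ·(2 + δ)) = 98.012063.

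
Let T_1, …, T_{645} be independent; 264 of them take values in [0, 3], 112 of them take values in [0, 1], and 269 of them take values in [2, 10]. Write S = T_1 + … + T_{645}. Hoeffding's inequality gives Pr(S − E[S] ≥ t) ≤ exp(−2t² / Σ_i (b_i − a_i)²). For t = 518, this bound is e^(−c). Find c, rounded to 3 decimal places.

27.235

Σ(b_i − a_i)² = 264·3² + 112·1² + 269·8² = 19704.
c = 2t² / 19704 = 2·518² / 19704 = 27.2355.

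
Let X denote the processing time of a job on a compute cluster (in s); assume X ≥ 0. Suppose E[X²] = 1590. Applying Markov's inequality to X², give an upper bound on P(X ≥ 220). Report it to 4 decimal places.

Since X ≥ 0, the event {X ≥ 220} is the same as {X² ≥ 48400}.
Markov's inequality applied to X² gives P(X² ≥ 48400) ≤ E[X²]/48400 = 1590/48400 = 0.0329.

0.0329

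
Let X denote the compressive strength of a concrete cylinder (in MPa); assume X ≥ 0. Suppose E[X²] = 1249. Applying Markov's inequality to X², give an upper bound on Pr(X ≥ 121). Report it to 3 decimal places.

Since X ≥ 0, the event {X ≥ 121} is the same as {X² ≥ 14641}.
Markov's inequality applied to X² gives Pr(X² ≥ 14641) ≤ E[X²]/14641 = 1249/14641 = 0.0853.

0.085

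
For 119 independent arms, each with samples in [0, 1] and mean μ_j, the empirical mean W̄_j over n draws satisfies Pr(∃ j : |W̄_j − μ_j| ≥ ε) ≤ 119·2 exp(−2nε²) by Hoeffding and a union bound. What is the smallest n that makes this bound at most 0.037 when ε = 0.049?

1827

Need 2·119·exp(−2nε²) ≤ 0.037, i.e. exp(−2nε²) ≤ 0.037/238.
So 2nε² ≥ ln(238/0.037) = 8.769108.
Hence n ≥ 8.769108/(2·0.049²) = 1826.137.
The smallest integer n is 1827.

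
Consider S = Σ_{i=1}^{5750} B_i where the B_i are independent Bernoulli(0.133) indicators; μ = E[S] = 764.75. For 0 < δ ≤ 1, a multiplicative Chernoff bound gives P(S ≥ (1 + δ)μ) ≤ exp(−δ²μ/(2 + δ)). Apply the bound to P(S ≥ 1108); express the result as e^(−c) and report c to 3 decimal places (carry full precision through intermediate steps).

62.913

Write 1108 = (1 + δ)μ, so δ = 1108/764.75 − 1 = 0.4488395…
Then the exponent is δ²μ/(2 + δ) = (1108 − μ)² / (μ·(2 + δ)) = 62.913129.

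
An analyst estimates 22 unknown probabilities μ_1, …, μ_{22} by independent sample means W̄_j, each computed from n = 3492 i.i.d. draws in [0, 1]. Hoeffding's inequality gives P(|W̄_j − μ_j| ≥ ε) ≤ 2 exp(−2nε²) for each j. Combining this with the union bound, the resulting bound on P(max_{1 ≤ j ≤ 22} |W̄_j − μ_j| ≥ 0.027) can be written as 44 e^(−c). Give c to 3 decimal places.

5.091

Union bound over the 22 events: P(max_{1 ≤ j ≤ 22} |W̄_j − μ_j| ≥ 0.027) ≤ 22·2·exp(−2nε²) = 44 exp(−2·3492·0.027²).
So c = 2·3492·0.027² = 5.0913.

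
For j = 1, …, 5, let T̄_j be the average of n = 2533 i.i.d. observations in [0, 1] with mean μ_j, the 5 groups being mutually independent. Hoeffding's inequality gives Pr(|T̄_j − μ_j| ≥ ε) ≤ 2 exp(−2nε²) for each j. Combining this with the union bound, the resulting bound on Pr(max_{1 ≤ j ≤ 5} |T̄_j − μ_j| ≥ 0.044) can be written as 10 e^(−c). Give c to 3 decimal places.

Union bound over the 5 events: Pr(max_{1 ≤ j ≤ 5} |T̄_j − μ_j| ≥ 0.044) ≤ 5·2·exp(−2nε²) = 10 exp(−2·2533·0.044²).
So c = 2·2533·0.044² = 9.8078.

9.808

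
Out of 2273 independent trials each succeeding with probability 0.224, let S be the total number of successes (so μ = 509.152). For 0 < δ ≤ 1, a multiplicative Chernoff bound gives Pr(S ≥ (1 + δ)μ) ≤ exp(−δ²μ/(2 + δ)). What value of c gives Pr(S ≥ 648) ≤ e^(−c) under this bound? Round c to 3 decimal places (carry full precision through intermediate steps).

Write 648 = (1 + δ)μ, so δ = 648/509.152 − 1 = 0.2727044…
Then the exponent is δ²μ/(2 + δ) = (648 − μ)² / (μ·(2 + δ)) = 16.660531.

16.661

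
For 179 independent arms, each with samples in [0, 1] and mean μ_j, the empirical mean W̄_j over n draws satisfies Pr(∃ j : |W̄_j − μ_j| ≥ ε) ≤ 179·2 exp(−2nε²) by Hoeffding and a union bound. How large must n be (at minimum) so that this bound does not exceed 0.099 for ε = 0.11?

339

Need 2·179·exp(−2nε²) ≤ 0.099, i.e. exp(−2nε²) ≤ 0.099/358.
So 2nε² ≥ ln(358/0.099) = 8.193168.
Hence n ≥ 8.193168/(2·0.11²) = 338.561.
The smallest integer n is 339.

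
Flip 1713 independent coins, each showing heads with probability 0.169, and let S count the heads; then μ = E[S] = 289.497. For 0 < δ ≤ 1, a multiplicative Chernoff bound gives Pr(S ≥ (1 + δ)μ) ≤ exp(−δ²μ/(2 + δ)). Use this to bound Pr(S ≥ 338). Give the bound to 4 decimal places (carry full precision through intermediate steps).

Write 338 = (1 + δ)μ, so δ = 338/289.497 − 1 = 0.1675423…
Then the exponent is δ²μ/(2 + δ) = (338 − μ)² / (μ·(2 + δ)) = 3.749087.
Bound = exp(−3.749087) = 0.02354.

0.0235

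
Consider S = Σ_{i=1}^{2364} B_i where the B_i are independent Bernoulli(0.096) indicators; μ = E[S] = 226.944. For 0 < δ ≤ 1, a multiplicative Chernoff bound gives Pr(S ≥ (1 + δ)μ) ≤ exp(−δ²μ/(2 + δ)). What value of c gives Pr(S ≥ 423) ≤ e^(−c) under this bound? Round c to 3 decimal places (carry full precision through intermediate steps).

Write 423 = (1 + δ)μ, so δ = 423/226.944 − 1 = 0.8638959…
Then the exponent is δ²μ/(2 + δ) = (423 − μ)² / (μ·(2 + δ)) = 59.140411.

59.140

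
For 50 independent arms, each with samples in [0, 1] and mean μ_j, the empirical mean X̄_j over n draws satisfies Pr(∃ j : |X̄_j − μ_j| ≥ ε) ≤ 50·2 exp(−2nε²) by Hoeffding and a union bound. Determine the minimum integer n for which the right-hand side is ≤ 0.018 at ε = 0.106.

384

Need 2·50·exp(−2nε²) ≤ 0.018, i.e. exp(−2nε²) ≤ 0.018/100.
So 2nε² ≥ ln(100/0.018) = 8.622554.
Hence n ≥ 8.622554/(2·0.106²) = 383.702.
The smallest integer n is 384.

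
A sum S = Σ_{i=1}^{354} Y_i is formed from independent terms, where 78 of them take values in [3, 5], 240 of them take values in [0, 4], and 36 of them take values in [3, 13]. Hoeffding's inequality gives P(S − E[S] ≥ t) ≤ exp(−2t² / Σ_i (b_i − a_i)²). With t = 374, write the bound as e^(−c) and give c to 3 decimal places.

36.088

Σ(b_i − a_i)² = 78·2² + 240·4² + 36·10² = 7752.
c = 2t² / 7752 = 2·374² / 7752 = 36.0877.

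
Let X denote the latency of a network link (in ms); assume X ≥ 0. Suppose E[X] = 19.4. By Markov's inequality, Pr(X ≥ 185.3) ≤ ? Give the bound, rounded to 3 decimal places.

Markov's inequality: for a non-negative random variable, Pr(X ≥ a) ≤ E[X]/a.
Here E[X] = 19.4 and a = 185.3, so the bound is 19.4/185.3 = 0.1047.

0.105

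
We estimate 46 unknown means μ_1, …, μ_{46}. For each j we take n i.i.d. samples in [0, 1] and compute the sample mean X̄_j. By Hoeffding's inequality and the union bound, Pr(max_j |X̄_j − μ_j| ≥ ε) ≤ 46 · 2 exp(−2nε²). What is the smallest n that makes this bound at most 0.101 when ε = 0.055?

Need 2·46·exp(−2nε²) ≤ 0.101, i.e. exp(−2nε²) ≤ 0.101/92.
So 2nε² ≥ ln(92/0.101) = 6.814423.
Hence n ≥ 6.814423/(2·0.055²) = 1126.351.
The smallest integer n is 1127.

1127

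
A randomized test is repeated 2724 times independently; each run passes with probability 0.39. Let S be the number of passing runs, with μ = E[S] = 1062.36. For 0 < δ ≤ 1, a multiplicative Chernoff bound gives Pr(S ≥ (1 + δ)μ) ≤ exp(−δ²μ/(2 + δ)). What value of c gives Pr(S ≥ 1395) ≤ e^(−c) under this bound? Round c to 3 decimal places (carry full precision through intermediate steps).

45.028

Write 1395 = (1 + δ)μ, so δ = 1395/1062.36 − 1 = 0.3131142…
Then the exponent is δ²μ/(2 + δ) = (1395 − μ)² / (μ·(2 + δ)) = 45.027741.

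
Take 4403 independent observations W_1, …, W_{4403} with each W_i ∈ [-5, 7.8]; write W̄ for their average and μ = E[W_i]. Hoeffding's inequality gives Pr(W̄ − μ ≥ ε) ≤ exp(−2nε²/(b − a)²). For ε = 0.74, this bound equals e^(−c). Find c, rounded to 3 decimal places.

c = 2nε²/(b − a)² = 2·4403·0.74² / 12.8² = 29.4322.

29.432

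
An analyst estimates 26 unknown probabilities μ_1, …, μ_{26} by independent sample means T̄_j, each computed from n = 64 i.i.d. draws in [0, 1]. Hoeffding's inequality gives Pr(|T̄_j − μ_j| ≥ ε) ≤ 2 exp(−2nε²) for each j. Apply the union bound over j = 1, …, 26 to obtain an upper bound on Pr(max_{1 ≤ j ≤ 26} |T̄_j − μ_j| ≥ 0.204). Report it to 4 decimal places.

Per-experiment Hoeffding bound: 2·exp(−2·64·0.204²) = 2·exp(−5.32685) = 0.0097187.
Union bound over 26 events: 26·0.0097187 = 0.25269.

0.2527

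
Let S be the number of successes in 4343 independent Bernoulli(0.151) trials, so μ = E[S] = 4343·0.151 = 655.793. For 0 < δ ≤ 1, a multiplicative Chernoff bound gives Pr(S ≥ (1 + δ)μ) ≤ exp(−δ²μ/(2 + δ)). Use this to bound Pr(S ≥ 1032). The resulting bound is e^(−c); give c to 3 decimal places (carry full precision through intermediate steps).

83.856

Write 1032 = (1 + δ)μ, so δ = 1032/655.793 − 1 = 0.5736673…
Then the exponent is δ²μ/(2 + δ) = (1032 − μ)² / (μ·(2 + δ)) = 83.856081.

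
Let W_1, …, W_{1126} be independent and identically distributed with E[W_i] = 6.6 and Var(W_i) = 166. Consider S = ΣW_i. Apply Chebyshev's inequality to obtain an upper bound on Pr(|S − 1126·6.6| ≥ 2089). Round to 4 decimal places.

Var(S) = n·Var(W_i) = 1126·166 = 186916.
Chebyshev: Pr(|S − 1126·6.6| ≥ 2089) ≤ Var(S)/2089² = 186916/4363921 = 0.0428.

0.0428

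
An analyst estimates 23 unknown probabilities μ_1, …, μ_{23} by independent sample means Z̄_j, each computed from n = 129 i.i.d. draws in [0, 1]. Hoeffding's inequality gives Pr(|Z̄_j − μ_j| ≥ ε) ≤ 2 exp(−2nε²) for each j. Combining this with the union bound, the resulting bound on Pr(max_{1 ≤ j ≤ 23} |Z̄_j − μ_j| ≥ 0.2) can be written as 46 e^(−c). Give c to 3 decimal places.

10.320

Union bound over the 23 events: Pr(max_{1 ≤ j ≤ 23} |Z̄_j − μ_j| ≥ 0.2) ≤ 23·2·exp(−2nε²) = 46 exp(−2·129·0.2²).
So c = 2·129·0.2² = 10.3200.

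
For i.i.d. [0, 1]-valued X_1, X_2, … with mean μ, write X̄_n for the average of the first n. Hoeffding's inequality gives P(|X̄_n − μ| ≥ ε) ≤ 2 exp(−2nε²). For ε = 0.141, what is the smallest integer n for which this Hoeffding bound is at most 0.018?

Require 2·exp(−2nε²) ≤ 0.018, i.e. 2nε² ≥ ln(2/0.018) = 4.710531.
So n ≥ 4.710531 / (2·0.141²) = 118.468.
The smallest integer n is 119.

119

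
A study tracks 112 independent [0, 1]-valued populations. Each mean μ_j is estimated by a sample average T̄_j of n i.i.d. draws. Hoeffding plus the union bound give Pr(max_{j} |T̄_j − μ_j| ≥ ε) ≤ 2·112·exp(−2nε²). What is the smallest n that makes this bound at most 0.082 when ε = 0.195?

105

Need 2·112·exp(−2nε²) ≤ 0.082, i.e. exp(−2nε²) ≤ 0.082/224.
So 2nε² ≥ ln(224/0.082) = 7.912682.
Hence n ≥ 7.912682/(2·0.195²) = 104.046.
The smallest integer n is 105.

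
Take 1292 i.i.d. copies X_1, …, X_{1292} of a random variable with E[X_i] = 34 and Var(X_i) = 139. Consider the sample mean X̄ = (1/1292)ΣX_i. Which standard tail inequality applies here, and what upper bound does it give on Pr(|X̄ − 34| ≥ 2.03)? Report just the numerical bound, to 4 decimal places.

With mean and variance of each term known, Chebyshev's inequality bounds the deviation of the sum (or sample mean).
Var(X̄) = Var(X_i)/n = 139/1292 = 0.10759.
Chebyshev: Pr(|X̄ − 34| ≥ 2.03) ≤ Var(X̄)/(2.03)² = 139/(1292·2.03²) = 0.0261.

0.0261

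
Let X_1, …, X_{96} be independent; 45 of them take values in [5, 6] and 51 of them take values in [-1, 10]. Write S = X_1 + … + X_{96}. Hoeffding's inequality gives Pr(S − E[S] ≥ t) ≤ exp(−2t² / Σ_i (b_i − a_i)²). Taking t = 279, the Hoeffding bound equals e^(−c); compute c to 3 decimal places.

25.045

Σ(b_i − a_i)² = 45·1² + 51·11² = 6216.
c = 2t² / 6216 = 2·279² / 6216 = 25.0454.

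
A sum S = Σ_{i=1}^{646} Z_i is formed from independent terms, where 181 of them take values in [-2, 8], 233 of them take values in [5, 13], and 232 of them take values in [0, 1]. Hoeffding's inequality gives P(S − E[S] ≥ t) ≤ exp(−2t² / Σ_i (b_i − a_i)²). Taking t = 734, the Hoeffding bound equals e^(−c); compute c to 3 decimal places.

Σ(b_i − a_i)² = 181·10² + 233·8² + 232·1² = 33244.
c = 2t² / 33244 = 2·734² / 33244 = 32.4122.

32.412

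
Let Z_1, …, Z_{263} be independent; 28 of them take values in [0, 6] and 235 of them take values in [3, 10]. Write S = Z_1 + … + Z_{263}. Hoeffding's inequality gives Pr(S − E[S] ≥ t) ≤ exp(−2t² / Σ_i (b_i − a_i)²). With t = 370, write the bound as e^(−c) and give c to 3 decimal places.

Σ(b_i − a_i)² = 28·6² + 235·7² = 12523.
c = 2t² / 12523 = 2·370² / 12523 = 21.8638.

21.864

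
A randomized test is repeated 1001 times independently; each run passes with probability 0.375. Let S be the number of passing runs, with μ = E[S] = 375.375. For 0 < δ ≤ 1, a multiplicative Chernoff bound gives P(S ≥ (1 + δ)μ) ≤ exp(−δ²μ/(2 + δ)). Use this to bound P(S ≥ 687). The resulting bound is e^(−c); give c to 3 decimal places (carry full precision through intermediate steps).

Write 687 = (1 + δ)μ, so δ = 687/375.375 − 1 = 0.8301698…
Then the exponent is δ²μ/(2 + δ) = (687 − μ)² / (μ·(2 + δ)) = 91.408533.

91.409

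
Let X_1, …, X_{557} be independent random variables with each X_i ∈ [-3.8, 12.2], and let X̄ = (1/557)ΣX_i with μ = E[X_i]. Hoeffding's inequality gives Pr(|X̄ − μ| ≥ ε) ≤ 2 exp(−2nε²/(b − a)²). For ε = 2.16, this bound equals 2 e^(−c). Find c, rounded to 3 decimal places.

20.303

c = 2nε²/(b − a)² = 2·557·2.16² / 16² = 20.3026.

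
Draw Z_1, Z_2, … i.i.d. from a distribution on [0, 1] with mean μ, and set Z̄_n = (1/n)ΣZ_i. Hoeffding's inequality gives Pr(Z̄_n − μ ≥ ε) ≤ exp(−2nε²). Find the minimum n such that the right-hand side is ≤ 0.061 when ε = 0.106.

Require exp(−2nε²) ≤ 0.061, i.e. 2nε² ≥ ln(1/0.061) = 2.796881.
So n ≥ 2.796881 / (2·0.106²) = 124.461.
The smallest integer n is 125.

125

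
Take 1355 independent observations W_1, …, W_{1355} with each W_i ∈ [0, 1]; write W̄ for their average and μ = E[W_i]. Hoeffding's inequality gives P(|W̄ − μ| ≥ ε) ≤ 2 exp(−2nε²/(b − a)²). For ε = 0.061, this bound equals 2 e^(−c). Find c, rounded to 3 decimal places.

10.084

c = 2nε²/(b − a)² = 2·1355·0.061² / 1² = 10.0839.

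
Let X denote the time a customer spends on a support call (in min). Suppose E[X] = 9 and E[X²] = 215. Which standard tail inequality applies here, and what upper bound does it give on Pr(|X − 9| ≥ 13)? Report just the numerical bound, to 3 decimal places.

0.793

The first two moments determine the variance, so Chebyshev's inequality is the sharpest standard bound available.
Var(X) = E[X²] − (E[X])² = 215 − 81 = 134.
Chebyshev's inequality: Pr(|X − μ| ≥ t) ≤ Var(X)/t² = 134/169 = 0.7929.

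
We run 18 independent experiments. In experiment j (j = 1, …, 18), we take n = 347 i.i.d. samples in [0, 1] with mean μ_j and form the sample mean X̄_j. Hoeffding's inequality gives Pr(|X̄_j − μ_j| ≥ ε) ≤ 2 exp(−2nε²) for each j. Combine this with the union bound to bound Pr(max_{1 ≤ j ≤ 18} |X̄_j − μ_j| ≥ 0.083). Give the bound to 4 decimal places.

Per-experiment Hoeffding bound: 2·exp(−2·347·0.083²) = 2·exp(−4.78097) = 0.016776.
Union bound over 18 events: 18·0.016776 = 0.30196.

0.3020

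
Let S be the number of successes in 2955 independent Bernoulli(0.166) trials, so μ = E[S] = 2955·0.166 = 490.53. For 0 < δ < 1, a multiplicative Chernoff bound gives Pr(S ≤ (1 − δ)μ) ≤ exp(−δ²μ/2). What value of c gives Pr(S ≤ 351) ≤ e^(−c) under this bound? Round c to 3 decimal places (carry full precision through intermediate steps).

19.844

Write 351 = (1 − δ)μ, so δ = 1 − 351/490.53 = 0.2844474…
Then the exponent is δ²μ/2 = (μ − 351)²/(2μ) = 19.844475.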